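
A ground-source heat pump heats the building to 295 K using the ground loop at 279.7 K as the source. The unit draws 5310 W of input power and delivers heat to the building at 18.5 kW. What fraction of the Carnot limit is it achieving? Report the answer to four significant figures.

Converting, Q̇_H = 18.50 kW = 18500 W, so COP_actual = Q̇_H/Ẇ = 18500/5310 = 3.484.
The reservoir spacing is ΔT = 295 − 279.7 = 15.30 K.
COP_Carnot = T_H/ΔT = 295.00/15.30 = 19.28.
η_II = COP_actual/COP_Carnot = 3.484/19.28 = 0.1807.

0.1807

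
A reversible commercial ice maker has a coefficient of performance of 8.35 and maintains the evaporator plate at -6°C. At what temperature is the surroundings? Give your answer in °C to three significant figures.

26.0 °C

COP_R = T_C/(T_H − T_C) gives T_H − T_C = T_C/COP.
With T_C = 267.15 K, T_H = 267.15 × (1 + 1/8.35) = 299.14 K.
Converting, 299.14 K = 25.99°C.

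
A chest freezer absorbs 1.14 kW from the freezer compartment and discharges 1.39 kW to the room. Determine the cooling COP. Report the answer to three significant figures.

4.56

The first law gives Q̇_H = Q̇_C + Ẇ, so the three rates are Q̇_C = 1.140, Q̇_H = 1.390, Ẇ = 0.2500 kW.
COP_R = Q̇_C/Ẇ = 1.140/0.2500 = 4.560.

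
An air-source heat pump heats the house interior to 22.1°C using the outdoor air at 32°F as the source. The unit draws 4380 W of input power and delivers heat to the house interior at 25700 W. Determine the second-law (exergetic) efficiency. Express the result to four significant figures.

COP_actual = Q̇_H/Ẇ = 25700/4380 = 5.868.
In absolute terms T_C = 273.15 K and T_H = 295.25 K, so ΔT = 22.10 K.
COP_Carnot = T_H/ΔT = 295.25/22.10 = 13.36.
η_II = COP_actual/COP_Carnot = 5.868/13.36 = 0.4392.

0.4392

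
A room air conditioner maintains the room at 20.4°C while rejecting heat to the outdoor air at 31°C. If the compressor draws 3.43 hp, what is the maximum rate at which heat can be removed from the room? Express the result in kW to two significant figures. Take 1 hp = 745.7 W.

In absolute terms T_C = 293.55 K and T_H = 304.15 K, so ΔT = 10.60 K.
COP_Carnot = T_C/ΔT = 293.55/10.60 = 27.69.
Q̇_max = COP_Carnot × Ẇ = 27.69 × 3.430 hp = 94.99 hp = 70.83 kW.

71 kW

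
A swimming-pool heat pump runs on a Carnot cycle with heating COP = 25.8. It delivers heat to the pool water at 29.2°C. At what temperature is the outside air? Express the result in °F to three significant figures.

63.5 °F

COP_HP = T_H/(T_H − T_C) gives T_H − T_C = T_H/COP.
With T_H = 302.35 K, T_C = 302.35 × (1 − 1/25.8) = 290.63 K.
Converting, 290.63 K = 63.47°F.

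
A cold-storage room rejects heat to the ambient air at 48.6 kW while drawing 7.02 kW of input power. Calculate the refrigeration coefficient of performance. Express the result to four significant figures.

5.923

The first law gives Q̇_H = Q̇_C + Ẇ, so the three rates are Q̇_C = 41.58, Q̇_H = 48.60, Ẇ = 7.020 kW.
COP_R = Q̇_C/Ẇ = 41.58/7.020 = 5.923.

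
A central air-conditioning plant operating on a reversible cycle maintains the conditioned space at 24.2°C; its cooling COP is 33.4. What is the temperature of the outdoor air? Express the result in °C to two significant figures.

33 °C

COP_R = T_C/(T_H − T_C) gives T_H − T_C = T_C/COP.
With T_C = 297.35 K, T_H = 297.35 × (1 + 1/33.4) = 306.25 K.
Converting, 306.25 K = 33.10°C.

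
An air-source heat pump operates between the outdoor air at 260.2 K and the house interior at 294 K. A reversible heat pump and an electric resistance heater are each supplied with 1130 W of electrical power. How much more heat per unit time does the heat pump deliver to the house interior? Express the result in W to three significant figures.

8700 W

The reservoir spacing is ΔT = 294 − 260.2 = 33.80 K.
COP_Carnot = T_H/ΔT = 294.00/33.80 = 8.698.
The heat pump delivers Q̇_H = COP × Ẇ = 9829 W; the resistance heater delivers Ẇ = 1130 W.
Extra = (COP − 1)·Ẇ = 8699 W.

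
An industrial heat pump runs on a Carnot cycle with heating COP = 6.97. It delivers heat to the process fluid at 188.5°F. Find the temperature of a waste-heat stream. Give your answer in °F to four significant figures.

95.51 °F

COP_HP = T_H/(T_H − T_C) gives T_H − T_C = T_H/COP.
With T_H = 360.09 K, T_C = 360.09 × (1 − 1/6.97) = 308.43 K.
Converting, 308.43 K = 95.51°F.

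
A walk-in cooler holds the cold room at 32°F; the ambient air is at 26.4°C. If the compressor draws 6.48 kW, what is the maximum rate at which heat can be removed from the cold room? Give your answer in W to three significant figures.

In absolute terms T_C = 273.15 K and T_H = 299.55 K, so ΔT = 26.40 K.
COP_Carnot = T_C/ΔT = 273.15/26.40 = 10.35.
Q̇_max = COP_Carnot × Ẇ = 10.35 × 6.480 kW = 67.05 kW = 67050 W.

67000 W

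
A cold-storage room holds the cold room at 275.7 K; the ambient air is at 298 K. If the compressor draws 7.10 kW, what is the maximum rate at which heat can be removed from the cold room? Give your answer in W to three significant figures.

87800 W

The reservoir spacing is ΔT = 298 − 275.7 = 22.30 K.
COP_Carnot = T_C/ΔT = 275.70/22.30 = 12.36.
Q̇_max = COP_Carnot × Ẇ = 12.36 × 7.100 kW = 87.78 kW = 87780 W.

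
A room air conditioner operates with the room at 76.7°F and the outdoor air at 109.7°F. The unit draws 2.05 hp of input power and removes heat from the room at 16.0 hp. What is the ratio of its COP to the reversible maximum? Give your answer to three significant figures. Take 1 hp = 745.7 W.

COP_actual = Q̇_C/Ẇ = 16.00/2.050 = 7.805.
In absolute terms T_C = 297.98 K and T_H = 316.32 K, so ΔT = 18.33 K.
COP_Carnot = T_C/ΔT = 297.98/18.33 = 16.25.
η_II = COP_actual/COP_Carnot = 7.805/16.25 = 0.4802.

0.480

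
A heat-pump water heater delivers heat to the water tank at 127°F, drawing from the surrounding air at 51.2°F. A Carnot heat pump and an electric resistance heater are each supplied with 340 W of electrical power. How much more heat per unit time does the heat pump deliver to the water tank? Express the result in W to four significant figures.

2292 W

In absolute terms T_C = 283.82 K and T_H = 325.93 K, so ΔT = 42.11 K.
COP_Carnot = T_H/ΔT = 325.93/42.11 = 7.740.
The heat pump delivers Q̇_H = COP × Ẇ = 2632 W; the resistance heater delivers Ẇ = 340.0 W.
Extra = (COP − 1)·Ẇ = 2292 W.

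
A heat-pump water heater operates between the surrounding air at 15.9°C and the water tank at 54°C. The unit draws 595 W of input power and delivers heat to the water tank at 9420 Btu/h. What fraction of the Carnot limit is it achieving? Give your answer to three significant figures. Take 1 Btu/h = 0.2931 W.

0.540

Converting, Q̇_H = 9420 Btu/h = 2761 W, so COP_actual = Q̇_H/Ẇ = 2761/595.0 = 4.640.
In absolute terms T_C = 289.05 K and T_H = 327.15 K, so ΔT = 38.10 K.
COP_Carnot = T_H/ΔT = 327.15/38.10 = 8.587.
η_II = COP_actual/COP_Carnot = 4.640/8.587 = 0.5404.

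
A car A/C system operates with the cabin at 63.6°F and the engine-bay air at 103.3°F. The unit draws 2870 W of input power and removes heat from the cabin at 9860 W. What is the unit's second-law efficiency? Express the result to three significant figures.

0.261

COP_actual = Q̇_C/Ẇ = 9860/2870 = 3.436.
In absolute terms T_C = 290.71 K and T_H = 312.76 K, so ΔT = 22.06 K.
COP_Carnot = T_C/ΔT = 290.71/22.06 = 13.18.
η_II = COP_actual/COP_Carnot = 3.436/13.18 = 0.2607.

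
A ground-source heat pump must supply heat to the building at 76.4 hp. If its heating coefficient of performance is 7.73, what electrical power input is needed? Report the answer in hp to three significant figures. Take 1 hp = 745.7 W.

9.88 hp

Ẇ = Q̇_H/COP_HP = 76.40/7.73 = 9.884 hp.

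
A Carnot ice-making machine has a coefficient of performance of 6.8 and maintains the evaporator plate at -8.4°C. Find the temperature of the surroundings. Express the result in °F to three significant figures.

87.0 °F

COP_R = T_C/(T_H − T_C) gives T_H − T_C = T_C/COP.
With T_C = 264.75 K, T_H = 264.75 × (1 + 1/6.8) = 303.68 K.
Converting, 303.68 K = 86.96°F.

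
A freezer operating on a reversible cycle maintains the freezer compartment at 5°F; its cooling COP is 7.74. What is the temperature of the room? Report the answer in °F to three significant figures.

COP_R = T_C/(T_H − T_C) gives T_H − T_C = T_C/COP.
With T_C = 258.15 K, T_H = 258.15 × (1 + 1/7.74) = 291.50 K.
Converting, 291.50 K = 65.03°F.

65.0 °F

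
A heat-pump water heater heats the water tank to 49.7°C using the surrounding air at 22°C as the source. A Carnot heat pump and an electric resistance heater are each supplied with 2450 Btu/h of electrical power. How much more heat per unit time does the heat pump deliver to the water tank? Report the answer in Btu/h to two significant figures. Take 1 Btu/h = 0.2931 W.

26000 Btu/h

In absolute terms T_C = 295.15 K and T_H = 322.85 K, so ΔT = 27.70 K.
COP_Carnot = T_H/ΔT = 322.85/27.70 = 11.66.
The heat pump delivers Q̇_H = COP × Ẇ = 28560 Btu/h; the resistance heater delivers Ẇ = 2450 Btu/h.
Extra = (COP − 1)·Ẇ = 26110 Btu/h.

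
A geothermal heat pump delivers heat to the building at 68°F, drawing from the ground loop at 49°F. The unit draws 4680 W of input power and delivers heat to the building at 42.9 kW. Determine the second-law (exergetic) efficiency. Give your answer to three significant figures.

Converting, Q̇_H = 42.90 kW = 42900 W, so COP_actual = Q̇_H/Ẇ = 42900/4680 = 9.167.
In absolute terms T_C = 282.59 K and T_H = 293.15 K, so ΔT = 10.56 K.
COP_Carnot = T_H/ΔT = 293.15/10.56 = 27.77.
η_II = COP_actual/COP_Carnot = 9.167/27.77 = 0.3301.

0.330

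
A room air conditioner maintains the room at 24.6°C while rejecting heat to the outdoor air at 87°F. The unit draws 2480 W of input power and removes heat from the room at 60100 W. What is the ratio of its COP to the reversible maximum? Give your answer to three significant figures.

COP_actual = Q̇_C/Ẇ = 60100/2480 = 24.23.
In absolute terms T_C = 297.75 K and T_H = 303.71 K, so ΔT = 5.956 K.
COP_Carnot = T_C/ΔT = 297.75/5.956 = 50.00.
η_II = COP_actual/COP_Carnot = 24.23/50.00 = 0.4847.

0.485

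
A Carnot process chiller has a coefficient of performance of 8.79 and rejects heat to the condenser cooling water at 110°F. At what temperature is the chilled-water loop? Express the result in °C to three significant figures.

For a Carnot refrigerator COP_R = T_C/(T_H − T_C), so T_C = COP·T_H/(1 + COP).
With T_H = 316.48 K, T_C = 8.79 × 316.48/9.790 = 284.16 K.
Converting, 284.16 K = 11.01°C.

11.0 °C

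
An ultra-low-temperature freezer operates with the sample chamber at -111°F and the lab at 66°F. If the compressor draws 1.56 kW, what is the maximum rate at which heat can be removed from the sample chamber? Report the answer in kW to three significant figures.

3.07 kW

In absolute terms T_C = 193.71 K and T_H = 292.04 K, so ΔT = 98.33 K.
COP_Carnot = T_C/ΔT = 193.71/98.33 = 1.970.
Q̇_max = COP_Carnot × Ẇ = 1.970 × 1.560 kW = 3.073 kW.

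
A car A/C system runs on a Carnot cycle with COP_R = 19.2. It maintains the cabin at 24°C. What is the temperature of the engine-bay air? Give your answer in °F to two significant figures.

COP_R = T_C/(T_H − T_C) gives T_H − T_C = T_C/COP.
With T_C = 297.15 K, T_H = 297.15 × (1 + 1/19.2) = 312.63 K.
Converting, 312.63 K = 103.06°F.

100 °F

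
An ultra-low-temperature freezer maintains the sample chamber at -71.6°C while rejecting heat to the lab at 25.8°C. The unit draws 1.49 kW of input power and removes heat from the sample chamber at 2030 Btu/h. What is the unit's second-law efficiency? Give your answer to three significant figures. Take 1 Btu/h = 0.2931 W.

Converting, Q̇_C = 2030 Btu/h = 0.5950 kW, so COP_actual = Q̇_C/Ẇ = 0.5950/1.490 = 0.3993.
In absolute terms T_C = 201.55 K and T_H = 298.95 K, so ΔT = 97.40 K.
COP_Carnot = T_C/ΔT = 201.55/97.40 = 2.069.
η_II = COP_actual/COP_Carnot = 0.3993/2.069 = 0.1930.

0.193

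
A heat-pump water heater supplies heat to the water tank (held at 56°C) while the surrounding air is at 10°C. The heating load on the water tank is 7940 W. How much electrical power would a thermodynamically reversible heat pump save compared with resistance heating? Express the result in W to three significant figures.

In absolute terms T_C = 283.15 K and T_H = 329.15 K, so ΔT = 46.00 K.
COP_Carnot = T_H/ΔT = 329.15/46.00 = 7.155.
Resistance heating needs Ẇ_res = Q̇_H = 7940 W; the reversible heat pump needs only Ẇ_hp = Q̇_H/COP = 1110 W.
Saving = 7940 − 1110 = 6830 W.

6830 W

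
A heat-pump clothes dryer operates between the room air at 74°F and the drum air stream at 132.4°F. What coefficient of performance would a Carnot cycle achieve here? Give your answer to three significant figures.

In absolute terms T_C = 296.48 K and T_H = 328.93 K, so ΔT = 32.44 K.
For a reversible cycle, COP_Carnot = T_H/ΔT = 328.93/32.44 = 10.14.

10.1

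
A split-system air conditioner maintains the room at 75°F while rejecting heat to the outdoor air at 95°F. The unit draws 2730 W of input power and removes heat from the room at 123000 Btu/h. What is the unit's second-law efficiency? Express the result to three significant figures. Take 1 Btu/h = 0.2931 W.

0.494

Converting, Q̇_C = 123000 Btu/h = 36050 W, so COP_actual = Q̇_C/Ẇ = 36050/2730 = 13.21.
In absolute terms T_C = 297.04 K and T_H = 308.15 K, so ΔT = 11.11 K.
COP_Carnot = T_C/ΔT = 297.04/11.11 = 26.73.
η_II = COP_actual/COP_Carnot = 13.21/26.73 = 0.4940.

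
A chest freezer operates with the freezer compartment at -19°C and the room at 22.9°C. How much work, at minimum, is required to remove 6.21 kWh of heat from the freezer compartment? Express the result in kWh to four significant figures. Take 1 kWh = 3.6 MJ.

1.024 kWh

In absolute terms T_C = 254.15 K and T_H = 296.05 K, so ΔT = 41.90 K.
The reversible limit is COP_R = T_C/ΔT = 6.066, so W_min = Q_C/COP = Q_C·ΔT/T_C.
W_min = 6.210 × 41.90/254.15 = 1.024 kWh.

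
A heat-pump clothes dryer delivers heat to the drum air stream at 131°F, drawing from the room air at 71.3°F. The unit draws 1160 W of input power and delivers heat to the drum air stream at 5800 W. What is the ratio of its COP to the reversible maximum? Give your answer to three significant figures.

0.505

COP_actual = Q̇_H/Ẇ = 5800/1160 = 5.000.
In absolute terms T_C = 294.98 K and T_H = 328.15 K, so ΔT = 33.17 K.
COP_Carnot = T_H/ΔT = 328.15/33.17 = 9.894.
η_II = COP_actual/COP_Carnot = 5.000/9.894 = 0.5054.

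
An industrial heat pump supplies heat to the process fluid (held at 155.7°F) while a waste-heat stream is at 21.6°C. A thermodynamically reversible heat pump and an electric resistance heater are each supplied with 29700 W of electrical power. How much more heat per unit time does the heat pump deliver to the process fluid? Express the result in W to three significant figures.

186000 W

In absolute terms T_C = 294.75 K and T_H = 341.87 K, so ΔT = 47.12 K.
COP_Carnot = T_H/ΔT = 341.87/47.12 = 7.255.
The heat pump delivers Q̇_H = COP × Ẇ = 215500 W; the resistance heater delivers Ẇ = 29700 W.
Extra = (COP − 1)·Ẇ = 185800 W.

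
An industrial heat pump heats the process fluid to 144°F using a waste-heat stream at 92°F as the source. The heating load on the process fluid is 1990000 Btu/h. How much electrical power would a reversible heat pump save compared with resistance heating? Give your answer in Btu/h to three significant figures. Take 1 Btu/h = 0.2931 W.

In absolute terms T_C = 306.48 K and T_H = 335.37 K, so ΔT = 28.89 K.
COP_Carnot = T_H/ΔT = 335.37/28.89 = 11.61.
Resistance heating needs Ẇ_res = Q̇_H = 1990000 Btu/h; the reversible heat pump needs only Ẇ_hp = Q̇_H/COP = 171400 Btu/h.
Saving = 1990000 − 171400 = 1819000 Btu/h.

1820000 Btu/h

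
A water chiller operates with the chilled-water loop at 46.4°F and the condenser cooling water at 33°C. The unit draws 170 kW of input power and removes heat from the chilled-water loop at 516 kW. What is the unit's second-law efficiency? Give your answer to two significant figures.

COP_actual = Q̇_C/Ẇ = 516.0/170.0 = 3.035.
In absolute terms T_C = 281.15 K and T_H = 306.15 K, so ΔT = 25.00 K.
COP_Carnot = T_C/ΔT = 281.15/25.00 = 11.25.
η_II = COP_actual/COP_Carnot = 3.035/11.25 = 0.2699.

0.27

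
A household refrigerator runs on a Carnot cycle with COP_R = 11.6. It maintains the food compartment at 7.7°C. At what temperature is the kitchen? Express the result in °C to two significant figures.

COP_R = T_C/(T_H − T_C) gives T_H − T_C = T_C/COP.
With T_C = 280.85 K, T_H = 280.85 × (1 + 1/11.6) = 305.06 K.
Converting, 305.06 K = 31.91°C.

32 °C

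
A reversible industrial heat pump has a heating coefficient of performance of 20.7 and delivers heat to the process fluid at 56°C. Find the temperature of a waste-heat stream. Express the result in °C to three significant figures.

40.1 °C

COP_HP = T_H/(T_H − T_C) gives T_H − T_C = T_H/COP.
With T_H = 329.15 K, T_C = 329.15 × (1 − 1/20.7) = 313.25 K.
Converting, 313.25 K = 40.10°C.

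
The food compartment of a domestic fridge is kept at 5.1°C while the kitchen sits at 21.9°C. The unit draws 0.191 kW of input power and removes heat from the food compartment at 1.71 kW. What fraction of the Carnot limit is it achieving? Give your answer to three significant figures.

COP_actual = Q̇_C/Ẇ = 1.710/0.1910 = 8.953.
In absolute terms T_C = 278.25 K and T_H = 295.05 K, so ΔT = 16.80 K.
COP_Carnot = T_C/ΔT = 278.25/16.80 = 16.56.
η_II = COP_actual/COP_Carnot = 8.953/16.56 = 0.5406.

0.541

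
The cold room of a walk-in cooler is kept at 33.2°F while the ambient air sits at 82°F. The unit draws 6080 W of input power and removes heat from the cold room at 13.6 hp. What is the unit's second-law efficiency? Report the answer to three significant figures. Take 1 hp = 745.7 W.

0.165

Converting, Q̇_C = 13.60 hp = 10140 W, so COP_actual = Q̇_C/Ẇ = 10140/6080 = 1.668.
In absolute terms T_C = 273.82 K and T_H = 300.93 K, so ΔT = 27.11 K.
COP_Carnot = T_C/ΔT = 273.82/27.11 = 10.10.
η_II = COP_actual/COP_Carnot = 1.668/10.10 = 0.1652.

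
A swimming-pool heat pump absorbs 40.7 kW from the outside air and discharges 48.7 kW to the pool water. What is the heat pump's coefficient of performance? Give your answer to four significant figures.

The first law gives Q̇_H = Q̇_C + Ẇ, so the three rates are Q̇_C = 40.70, Q̇_H = 48.70, Ẇ = 8.000 kW.
COP_HP = Q̇_H/Ẇ = 48.70/8.000 = 6.088.

6.088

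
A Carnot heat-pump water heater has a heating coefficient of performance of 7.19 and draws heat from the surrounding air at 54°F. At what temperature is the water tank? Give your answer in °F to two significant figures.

COP_HP = T_H/(T_H − T_C) rearranges to T_H = COP·T_C/(COP − 1).
With T_C = 285.37 K, T_H = 7.19 × 285.37/6.190 = 331.47 K.
Converting, 331.47 K = 136.98°F.

140 °F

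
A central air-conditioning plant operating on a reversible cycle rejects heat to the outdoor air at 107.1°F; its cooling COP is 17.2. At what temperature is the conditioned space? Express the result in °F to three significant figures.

76.0 °F

For a Carnot refrigerator COP_R = T_C/(T_H − T_C), so T_C = COP·T_H/(1 + COP).
With T_H = 314.87 K, T_C = 17.2 × 314.87/18.20 = 297.57 K.
Converting, 297.57 K = 75.96°F.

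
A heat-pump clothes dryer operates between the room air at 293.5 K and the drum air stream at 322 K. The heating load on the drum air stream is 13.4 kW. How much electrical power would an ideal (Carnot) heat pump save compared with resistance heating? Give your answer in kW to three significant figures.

The reservoir spacing is ΔT = 322 − 293.5 = 28.50 K.
COP_Carnot = T_H/ΔT = 322.00/28.50 = 11.30.
Resistance heating needs Ẇ_res = Q̇_H = 13.40 kW; the reversible heat pump needs only Ẇ_hp = Q̇_H/COP = 1.186 kW.
Saving = 13.40 − 1.186 = 12.21 kW.

12.2 kW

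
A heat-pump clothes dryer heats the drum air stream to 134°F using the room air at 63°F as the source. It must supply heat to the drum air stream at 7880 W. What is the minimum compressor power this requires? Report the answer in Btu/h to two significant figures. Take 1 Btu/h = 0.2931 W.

In absolute terms T_C = 290.37 K and T_H = 329.82 K, so ΔT = 39.44 K.
COP_Carnot = T_H/ΔT = 329.82/39.44 = 8.362.
Ẇ_min = Q̇/COP_Carnot = 7880/8.362 = 942.4 W = 3215 Btu/h.

3200 Btu/h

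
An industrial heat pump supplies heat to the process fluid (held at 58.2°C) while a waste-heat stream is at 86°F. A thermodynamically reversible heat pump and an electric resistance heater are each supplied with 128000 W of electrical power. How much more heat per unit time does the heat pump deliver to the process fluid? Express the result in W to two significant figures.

1400000 W

In absolute terms T_C = 303.15 K and T_H = 331.35 K, so ΔT = 28.20 K.
COP_Carnot = T_H/ΔT = 331.35/28.20 = 11.75.
The heat pump delivers Q̇_H = COP × Ẇ = 1504000 W; the resistance heater delivers Ẇ = 128000 W.
Extra = (COP − 1)·Ẇ = 1376000 W.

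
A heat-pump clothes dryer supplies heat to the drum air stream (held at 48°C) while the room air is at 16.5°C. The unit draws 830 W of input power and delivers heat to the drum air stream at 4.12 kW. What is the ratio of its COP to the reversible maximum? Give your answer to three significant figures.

Converting, Q̇_H = 4.120 kW = 4120 W, so COP_actual = Q̇_H/Ẇ = 4120/830.0 = 4.964.
In absolute terms T_C = 289.65 K and T_H = 321.15 K, so ΔT = 31.50 K.
COP_Carnot = T_H/ΔT = 321.15/31.50 = 10.20.
η_II = COP_actual/COP_Carnot = 4.964/10.20 = 0.4869.

0.487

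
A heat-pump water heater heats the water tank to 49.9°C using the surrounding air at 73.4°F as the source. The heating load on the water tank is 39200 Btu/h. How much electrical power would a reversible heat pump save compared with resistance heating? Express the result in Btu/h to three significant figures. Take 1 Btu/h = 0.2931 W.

In absolute terms T_C = 296.15 K and T_H = 323.05 K, so ΔT = 26.90 K.
COP_Carnot = T_H/ΔT = 323.05/26.90 = 12.01.
Resistance heating needs Ẇ_res = Q̇_H = 39200 Btu/h; the reversible heat pump needs only Ẇ_hp = Q̇_H/COP = 3264 Btu/h.
Saving = 39200 − 3264 = 35940 Btu/h.

35900 Btu/h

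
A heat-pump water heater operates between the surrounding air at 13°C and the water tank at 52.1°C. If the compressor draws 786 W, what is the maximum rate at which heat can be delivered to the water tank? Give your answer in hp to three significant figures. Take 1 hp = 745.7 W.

8.77 hp

In absolute terms T_C = 286.15 K and T_H = 325.25 K, so ΔT = 39.10 K.
COP_Carnot = T_H/ΔT = 325.25/39.10 = 8.318.
Q̇_max = COP_Carnot × Ẇ = 8.318 × 786.0 W = 6538 W = 8.768 hp.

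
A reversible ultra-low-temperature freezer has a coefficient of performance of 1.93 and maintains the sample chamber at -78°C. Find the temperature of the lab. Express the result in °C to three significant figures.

COP_R = T_C/(T_H − T_C) gives T_H − T_C = T_C/COP.
With T_C = 195.15 K, T_H = 195.15 × (1 + 1/1.93) = 296.26 K.
Converting, 296.26 K = 23.11°C.

23.1 °C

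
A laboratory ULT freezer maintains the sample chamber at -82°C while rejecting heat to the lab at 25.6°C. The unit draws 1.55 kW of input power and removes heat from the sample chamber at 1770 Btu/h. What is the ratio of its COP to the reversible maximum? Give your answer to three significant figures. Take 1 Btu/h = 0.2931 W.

0.188

Converting, Q̇_C = 1770 Btu/h = 0.5188 kW, so COP_actual = Q̇_C/Ẇ = 0.5188/1.550 = 0.3347.
In absolute terms T_C = 191.15 K and T_H = 298.75 K, so ΔT = 107.6 K.
COP_Carnot = T_C/ΔT = 191.15/107.6 = 1.776.
η_II = COP_actual/COP_Carnot = 0.3347/1.776 = 0.1884.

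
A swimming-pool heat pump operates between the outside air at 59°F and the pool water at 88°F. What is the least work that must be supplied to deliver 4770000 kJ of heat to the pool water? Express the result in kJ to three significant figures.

In absolute terms T_C = 288.15 K and T_H = 304.26 K, so ΔT = 16.11 K.
The reversible limit is COP_HP = T_H/ΔT = 18.89, so W_min = Q_H/COP = Q_H·ΔT/T_H.
W_min = 4770000 × 16.11/304.26 = 252600 kJ.

253000 kJ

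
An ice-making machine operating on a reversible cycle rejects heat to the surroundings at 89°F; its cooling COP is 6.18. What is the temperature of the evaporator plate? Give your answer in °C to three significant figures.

-10.8 °C

For a Carnot refrigerator COP_R = T_C/(T_H − T_C), so T_C = COP·T_H/(1 + COP).
With T_H = 304.82 K, T_C = 6.18 × 304.82/7.180 = 262.36 K.
Converting, 262.36 K = -10.79°C.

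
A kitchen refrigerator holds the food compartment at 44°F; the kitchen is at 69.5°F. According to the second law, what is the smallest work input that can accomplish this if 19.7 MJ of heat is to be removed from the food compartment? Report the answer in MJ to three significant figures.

In absolute terms T_C = 279.82 K and T_H = 293.98 K, so ΔT = 14.17 K.
The reversible limit is COP_R = T_C/ΔT = 19.75, so W_min = Q_C/COP = Q_C·ΔT/T_C.
W_min = 19.70 × 14.17/279.82 = 0.9974 MJ.

0.997 MJ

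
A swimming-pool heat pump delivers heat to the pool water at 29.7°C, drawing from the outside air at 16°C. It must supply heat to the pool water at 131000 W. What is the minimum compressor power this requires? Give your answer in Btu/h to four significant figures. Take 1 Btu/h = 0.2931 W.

In absolute terms T_C = 289.15 K and T_H = 302.85 K, so ΔT = 13.70 K.
COP_Carnot = T_H/ΔT = 302.85/13.70 = 22.11.
Ẇ_min = Q̇/COP_Carnot = 131000/22.11 = 5926 W = 20220 Btu/h.

20220 Btu/h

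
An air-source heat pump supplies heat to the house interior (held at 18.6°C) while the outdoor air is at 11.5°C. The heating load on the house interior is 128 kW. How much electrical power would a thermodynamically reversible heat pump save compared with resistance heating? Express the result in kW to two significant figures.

In absolute terms T_C = 284.65 K and T_H = 291.75 K, so ΔT = 7.100 K.
COP_Carnot = T_H/ΔT = 291.75/7.100 = 41.09.
Resistance heating needs Ẇ_res = Q̇_H = 128.0 kW; the reversible heat pump needs only Ẇ_hp = Q̇_H/COP = 3.115 kW.
Saving = 128.0 − 3.115 = 124.9 kW.

120 kW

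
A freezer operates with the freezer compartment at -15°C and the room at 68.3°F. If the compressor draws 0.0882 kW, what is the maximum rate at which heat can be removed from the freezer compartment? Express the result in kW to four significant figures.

In absolute terms T_C = 258.15 K and T_H = 293.32 K, so ΔT = 35.17 K.
COP_Carnot = T_C/ΔT = 258.15/35.17 = 7.341.
Q̇_max = COP_Carnot × Ẇ = 7.341 × 0.08820 kW = 0.6475 kW.

0.6475 kW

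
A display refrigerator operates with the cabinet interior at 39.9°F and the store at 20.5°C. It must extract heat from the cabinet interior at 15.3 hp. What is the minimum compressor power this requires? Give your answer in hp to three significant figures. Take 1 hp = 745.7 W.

0.888 hp

In absolute terms T_C = 277.54 K and T_H = 293.65 K, so ΔT = 16.11 K.
COP_Carnot = T_C/ΔT = 277.54/16.11 = 17.23.
Ẇ_min = Q̇/COP_Carnot = 15.30/17.23 = 0.8882 hp.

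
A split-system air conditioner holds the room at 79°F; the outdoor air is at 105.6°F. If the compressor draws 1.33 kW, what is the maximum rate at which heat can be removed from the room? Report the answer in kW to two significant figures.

27 kW

In absolute terms T_C = 299.26 K and T_H = 314.04 K, so ΔT = 14.78 K.
COP_Carnot = T_C/ΔT = 299.26/14.78 = 20.25.
Q̇_max = COP_Carnot × Ẇ = 20.25 × 1.330 kW = 26.93 kW.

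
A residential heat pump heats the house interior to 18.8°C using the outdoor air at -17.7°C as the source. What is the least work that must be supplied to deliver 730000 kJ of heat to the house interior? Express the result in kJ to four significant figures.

In absolute terms T_C = 255.45 K and T_H = 291.95 K, so ΔT = 36.50 K.
The reversible limit is COP_HP = T_H/ΔT = 7.999, so W_min = Q_H/COP = Q_H·ΔT/T_H.
W_min = 730000 × 36.50/291.95 = 91270 kJ.

91270 kJ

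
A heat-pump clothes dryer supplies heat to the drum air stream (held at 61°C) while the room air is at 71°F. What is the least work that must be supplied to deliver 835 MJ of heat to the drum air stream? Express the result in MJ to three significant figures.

In absolute terms T_C = 294.82 K and T_H = 334.15 K, so ΔT = 39.33 K.
The reversible limit is COP_HP = T_H/ΔT = 8.495, so W_min = Q_H/COP = Q_H·ΔT/T_H.
W_min = 835.0 × 39.33/334.15 = 98.29 MJ.

98.3 MJ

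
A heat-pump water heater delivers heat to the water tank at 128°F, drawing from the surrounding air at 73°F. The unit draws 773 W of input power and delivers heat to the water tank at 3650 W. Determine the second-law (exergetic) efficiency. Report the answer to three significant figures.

0.442

COP_actual = Q̇_H/Ẇ = 3650/773.0 = 4.722.
In absolute terms T_C = 295.93 K and T_H = 326.48 K, so ΔT = 30.56 K.
COP_Carnot = T_H/ΔT = 326.48/30.56 = 10.68.
η_II = COP_actual/COP_Carnot = 4.722/10.68 = 0.4419.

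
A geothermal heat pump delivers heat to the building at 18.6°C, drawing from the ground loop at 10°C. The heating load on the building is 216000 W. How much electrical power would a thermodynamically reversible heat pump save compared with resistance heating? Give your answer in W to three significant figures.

In absolute terms T_C = 283.15 K and T_H = 291.75 K, so ΔT = 8.600 K.
COP_Carnot = T_H/ΔT = 291.75/8.600 = 33.92.
Resistance heating needs Ẇ_res = Q̇_H = 216000 W; the reversible heat pump needs only Ẇ_hp = Q̇_H/COP = 6367 W.
Saving = 216000 − 6367 = 209600 W.

210000 W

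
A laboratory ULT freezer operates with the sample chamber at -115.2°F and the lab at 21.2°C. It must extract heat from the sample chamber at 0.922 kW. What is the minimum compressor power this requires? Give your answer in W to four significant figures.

496.1 W

In absolute terms T_C = 191.37 K and T_H = 294.35 K, so ΔT = 103.0 K.
COP_Carnot = T_C/ΔT = 191.37/103.0 = 1.858.
Ẇ_min = Q̇/COP_Carnot = 0.9220/1.858 = 0.4961 kW = 496.1 W.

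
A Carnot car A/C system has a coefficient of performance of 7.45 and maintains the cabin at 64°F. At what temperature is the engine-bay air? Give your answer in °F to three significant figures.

134 °F

COP_R = T_C/(T_H − T_C) gives T_H − T_C = T_C/COP.
With T_C = 290.93 K, T_H = 290.93 × (1 + 1/7.45) = 329.98 K.
Converting, 329.98 K = 134.29°F.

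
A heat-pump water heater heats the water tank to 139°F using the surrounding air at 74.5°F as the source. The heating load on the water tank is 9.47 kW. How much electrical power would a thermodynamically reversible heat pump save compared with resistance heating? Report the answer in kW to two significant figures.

8.4 kW

In absolute terms T_C = 296.76 K and T_H = 332.59 K, so ΔT = 35.83 K.
COP_Carnot = T_H/ΔT = 332.59/35.83 = 9.282.
Resistance heating needs Ẇ_res = Q̇_H = 9.470 kW; the reversible heat pump needs only Ẇ_hp = Q̇_H/COP = 1.020 kW.
Saving = 9.470 − 1.020 = 8.450 kW.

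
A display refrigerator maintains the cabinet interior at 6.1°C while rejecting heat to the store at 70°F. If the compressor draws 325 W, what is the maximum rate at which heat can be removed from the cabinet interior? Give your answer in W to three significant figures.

6050 W

In absolute terms T_C = 279.25 K and T_H = 294.26 K, so ΔT = 15.01 K.
COP_Carnot = T_C/ΔT = 279.25/15.01 = 18.60.
Q̇_max = COP_Carnot × Ẇ = 18.60 × 325.0 W = 6046 W.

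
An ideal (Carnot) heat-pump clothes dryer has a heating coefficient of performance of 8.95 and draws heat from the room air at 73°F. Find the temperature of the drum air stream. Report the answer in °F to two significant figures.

COP_HP = T_H/(T_H − T_C) rearranges to T_H = COP·T_C/(COP − 1).
With T_C = 295.93 K, T_H = 8.95 × 295.93/7.950 = 333.15 K.
Converting, 333.15 K = 140.00°F.

140 °F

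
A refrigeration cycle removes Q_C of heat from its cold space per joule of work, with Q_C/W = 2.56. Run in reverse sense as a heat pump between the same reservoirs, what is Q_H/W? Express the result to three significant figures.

The first law on one cycle gives Q_H = Q_C + W, so Q_H/W = Q_C/W + 1.
COP_HP = COP_R + 1 = 2.56 + 1 = 3.56.

3.56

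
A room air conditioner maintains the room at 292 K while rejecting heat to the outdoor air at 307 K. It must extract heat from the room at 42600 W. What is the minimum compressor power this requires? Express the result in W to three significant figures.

2190 W

The reservoir spacing is ΔT = 307 − 292 = 15.00 K.
COP_Carnot = T_C/ΔT = 292.00/15.00 = 19.47.
Ẇ_min = Q̇/COP_Carnot = 42600/19.47 = 2188 W.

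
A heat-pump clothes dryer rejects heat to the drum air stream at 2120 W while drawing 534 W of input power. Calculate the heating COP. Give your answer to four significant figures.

3.970

The first law gives Q̇_H = Q̇_C + Ẇ, so the three rates are Q̇_C = 1586, Q̇_H = 2120, Ẇ = 534.0 W.
COP_HP = Q̇_H/Ẇ = 2120/534.0 = 3.970.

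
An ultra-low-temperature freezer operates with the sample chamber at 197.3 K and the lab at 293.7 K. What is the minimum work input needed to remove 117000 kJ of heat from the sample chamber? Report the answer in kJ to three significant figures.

The reservoir spacing is ΔT = 293.7 − 197.3 = 96.40 K.
The reversible limit is COP_R = T_C/ΔT = 2.047, so W_min = Q_C/COP = Q_C·ΔT/T_C.
W_min = 117000 × 96.40/197.30 = 57170 kJ.

57200 kJ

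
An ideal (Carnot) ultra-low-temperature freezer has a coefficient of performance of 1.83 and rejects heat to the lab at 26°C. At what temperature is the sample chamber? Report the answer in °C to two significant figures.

-80 °C

For a Carnot refrigerator COP_R = T_C/(T_H − T_C), so T_C = COP·T_H/(1 + COP).
With T_H = 299.15 K, T_C = 1.83 × 299.15/2.830 = 193.44 K.
Converting, 193.44 K = -79.71°C.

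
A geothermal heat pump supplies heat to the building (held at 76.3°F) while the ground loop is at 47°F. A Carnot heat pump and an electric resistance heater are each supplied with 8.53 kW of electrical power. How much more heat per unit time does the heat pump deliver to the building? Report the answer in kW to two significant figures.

In absolute terms T_C = 281.48 K and T_H = 297.76 K, so ΔT = 16.28 K.
COP_Carnot = T_H/ΔT = 297.76/16.28 = 18.29.
The heat pump delivers Q̇_H = COP × Ẇ = 156.0 kW; the resistance heater delivers Ẇ = 8.530 kW.
Extra = (COP − 1)·Ẇ = 147.5 kW.

150 kW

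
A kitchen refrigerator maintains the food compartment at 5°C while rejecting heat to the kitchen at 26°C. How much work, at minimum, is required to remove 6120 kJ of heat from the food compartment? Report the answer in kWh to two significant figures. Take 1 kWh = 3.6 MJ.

0.13 kWh

In absolute terms T_C = 278.15 K and T_H = 299.15 K, so ΔT = 21.00 K.
The reversible limit is COP_R = T_C/ΔT = 13.25, so W_min = Q_C/COP = Q_C·ΔT/T_C.
W_min = 6120 × 21.00/278.15 = 462.1 kJ = 0.1283 kWh.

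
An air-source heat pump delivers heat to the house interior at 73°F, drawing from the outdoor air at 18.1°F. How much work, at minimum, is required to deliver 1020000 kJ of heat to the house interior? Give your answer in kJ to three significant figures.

In absolute terms T_C = 265.43 K and T_H = 295.93 K, so ΔT = 30.50 K.
The reversible limit is COP_HP = T_H/ΔT = 9.703, so W_min = Q_H/COP = Q_H·ΔT/T_H.
W_min = 1020000 × 30.50/295.93 = 105100 kJ.

105000 kJ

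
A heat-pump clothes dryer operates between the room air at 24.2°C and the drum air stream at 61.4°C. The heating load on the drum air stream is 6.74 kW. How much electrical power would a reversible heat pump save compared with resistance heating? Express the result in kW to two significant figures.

In absolute terms T_C = 297.35 K and T_H = 334.55 K, so ΔT = 37.20 K.
COP_Carnot = T_H/ΔT = 334.55/37.20 = 8.993.
Resistance heating needs Ẇ_res = Q̇_H = 6.740 kW; the reversible heat pump needs only Ẇ_hp = Q̇_H/COP = 0.7494 kW.
Saving = 6.740 − 0.7494 = 5.991 kW.

6.0 kW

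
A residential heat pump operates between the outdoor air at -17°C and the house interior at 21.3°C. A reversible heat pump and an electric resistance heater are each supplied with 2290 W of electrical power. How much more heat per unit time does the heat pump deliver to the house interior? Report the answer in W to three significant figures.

In absolute terms T_C = 256.15 K and T_H = 294.45 K, so ΔT = 38.30 K.
COP_Carnot = T_H/ΔT = 294.45/38.30 = 7.688.
The heat pump delivers Q̇_H = COP × Ẇ = 17610 W; the resistance heater delivers Ẇ = 2290 W.
Extra = (COP − 1)·Ẇ = 15320 W.

15300 W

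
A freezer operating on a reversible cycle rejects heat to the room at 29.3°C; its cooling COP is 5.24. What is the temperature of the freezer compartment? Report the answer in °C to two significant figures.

For a Carnot refrigerator COP_R = T_C/(T_H − T_C), so T_C = COP·T_H/(1 + COP).
With T_H = 302.45 K, T_C = 5.24 × 302.45/6.240 = 253.98 K.
Converting, 253.98 K = -19.17°C.

-19 °C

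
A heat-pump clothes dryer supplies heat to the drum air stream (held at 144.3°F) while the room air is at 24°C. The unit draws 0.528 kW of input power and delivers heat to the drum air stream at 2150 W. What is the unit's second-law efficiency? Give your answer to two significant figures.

Converting, Q̇_H = 2150 W = 2.150 kW, so COP_actual = Q̇_H/Ẇ = 2.150/0.5280 = 4.072.
In absolute terms T_C = 297.15 K and T_H = 335.54 K, so ΔT = 38.39 K.
COP_Carnot = T_H/ΔT = 335.54/38.39 = 8.741.
η_II = COP_actual/COP_Carnot = 4.072/8.741 = 0.4659.

0.47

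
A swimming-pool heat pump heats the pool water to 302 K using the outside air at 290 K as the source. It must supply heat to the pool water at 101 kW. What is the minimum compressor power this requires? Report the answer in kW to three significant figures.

4.01 kW

The reservoir spacing is ΔT = 302 − 290 = 12.00 K.
COP_Carnot = T_H/ΔT = 302.00/12.00 = 25.17.
Ẇ_min = Q̇/COP_Carnot = 101.0/25.17 = 4.013 kW.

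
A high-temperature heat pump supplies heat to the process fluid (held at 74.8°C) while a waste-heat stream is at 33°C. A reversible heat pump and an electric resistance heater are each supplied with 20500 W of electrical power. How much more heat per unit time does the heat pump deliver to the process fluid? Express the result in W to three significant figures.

150000 W

In absolute terms T_C = 306.15 K and T_H = 347.95 K, so ΔT = 41.80 K.
COP_Carnot = T_H/ΔT = 347.95/41.80 = 8.324.
The heat pump delivers Q̇_H = COP × Ẇ = 170600 W; the resistance heater delivers Ẇ = 20500 W.
Extra = (COP − 1)·Ẇ = 150100 W.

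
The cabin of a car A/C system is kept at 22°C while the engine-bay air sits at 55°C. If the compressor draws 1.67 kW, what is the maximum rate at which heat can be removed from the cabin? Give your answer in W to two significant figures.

In absolute terms T_C = 295.15 K and T_H = 328.15 K, so ΔT = 33.00 K.
COP_Carnot = T_C/ΔT = 295.15/33.00 = 8.944.
Q̇_max = COP_Carnot × Ẇ = 8.944 × 1.670 kW = 14.94 kW = 14940 W.

15000 W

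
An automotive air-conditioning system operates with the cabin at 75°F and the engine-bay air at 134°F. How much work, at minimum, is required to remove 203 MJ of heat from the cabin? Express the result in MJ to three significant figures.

In absolute terms T_C = 297.04 K and T_H = 329.82 K, so ΔT = 32.78 K.
The reversible limit is COP_R = T_C/ΔT = 9.062, so W_min = Q_C/COP = Q_C·ΔT/T_C.
W_min = 203.0 × 32.78/297.04 = 22.40 MJ.

22.4 MJ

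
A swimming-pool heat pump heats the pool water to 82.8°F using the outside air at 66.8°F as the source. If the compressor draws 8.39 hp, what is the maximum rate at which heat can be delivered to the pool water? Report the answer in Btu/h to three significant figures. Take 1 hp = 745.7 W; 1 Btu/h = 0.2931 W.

724000 Btu/h

In absolute terms T_C = 292.48 K and T_H = 301.37 K, so ΔT = 8.889 K.
COP_Carnot = T_H/ΔT = 301.37/8.889 = 33.90.
Q̇_max = COP_Carnot × Ẇ = 33.90 × 8.390 hp = 284.5 hp = 723700 Btu/h.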